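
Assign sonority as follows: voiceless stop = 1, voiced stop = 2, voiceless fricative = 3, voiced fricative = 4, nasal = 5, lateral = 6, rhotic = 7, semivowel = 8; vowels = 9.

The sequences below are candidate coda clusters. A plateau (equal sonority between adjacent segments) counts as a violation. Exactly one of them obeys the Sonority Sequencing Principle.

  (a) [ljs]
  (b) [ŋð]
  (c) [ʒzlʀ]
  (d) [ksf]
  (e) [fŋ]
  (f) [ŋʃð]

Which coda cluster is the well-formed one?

b

(a) sonority 6-8-3: ill-formed.
(b) sonority 5-4: well-formed.
(c) sonority 4-4-6-7: ill-formed.
(d) sonority 1-3-3: ill-formed.
(e) sonority 3-5: ill-formed.
(f) sonority 5-3-4: ill-formed.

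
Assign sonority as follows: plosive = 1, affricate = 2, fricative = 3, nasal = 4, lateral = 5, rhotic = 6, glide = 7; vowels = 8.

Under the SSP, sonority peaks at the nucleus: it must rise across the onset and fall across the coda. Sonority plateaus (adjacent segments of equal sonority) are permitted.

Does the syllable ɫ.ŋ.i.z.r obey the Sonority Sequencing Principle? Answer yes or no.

Onset: /ɫ/ is a lateral (sonority 5), /ŋ/ is a nasal (sonority 4); then the nucleus /i/ (sonority 8).
Onset profile 5-4-8 — does not rise throughout.
Coda: /z/ is a fricative (sonority 3), /r/ is a rhotic (sonority 6).
Coda profile 8-3-6 — does not fall throughout.

no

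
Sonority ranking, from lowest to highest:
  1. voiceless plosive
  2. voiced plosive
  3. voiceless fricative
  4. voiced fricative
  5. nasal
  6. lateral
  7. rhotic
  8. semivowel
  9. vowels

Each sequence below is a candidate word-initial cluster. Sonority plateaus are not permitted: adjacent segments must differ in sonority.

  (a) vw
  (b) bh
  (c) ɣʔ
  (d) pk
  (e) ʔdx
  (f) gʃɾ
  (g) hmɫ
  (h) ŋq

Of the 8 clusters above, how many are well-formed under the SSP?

(a) 4-8 → obeys
(b) 2-3 → obeys
(c) 4-1 → violates
(d) 1-1 → violates
(e) 1-2-3 → obeys
(f) 2-3-7 → obeys
(g) 3-5-6 → obeys
(h) 5-1 → violates

5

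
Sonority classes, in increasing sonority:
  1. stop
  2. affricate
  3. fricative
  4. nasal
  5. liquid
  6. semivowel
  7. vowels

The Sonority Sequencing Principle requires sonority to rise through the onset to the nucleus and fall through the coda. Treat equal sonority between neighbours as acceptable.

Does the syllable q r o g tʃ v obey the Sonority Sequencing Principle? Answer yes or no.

Onset: /q/ is a stop (sonority 1), /r/ is a liquid (sonority 5); then the nucleus /o/ (sonority 7).
Onset profile 1-5-7 — rises to the nucleus.
Coda: /g/ is a stop (sonority 1), /tʃ/ is an affricate (sonority 2), /v/ is a fricative (sonority 3).
Coda profile 7-1-2-3 — does not fall throughout.

no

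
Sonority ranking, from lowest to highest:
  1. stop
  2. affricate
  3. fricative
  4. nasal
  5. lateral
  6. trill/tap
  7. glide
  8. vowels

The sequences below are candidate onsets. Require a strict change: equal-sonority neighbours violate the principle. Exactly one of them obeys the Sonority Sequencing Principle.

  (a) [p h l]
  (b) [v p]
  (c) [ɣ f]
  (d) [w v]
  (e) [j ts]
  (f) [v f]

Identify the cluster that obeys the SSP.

a

(a) [p h l]: profile 1-3-5 — obeys.
(b) [v p]: profile 3-1 — violates.
(c) [ɣ f]: profile 3-3 — violates.
(d) [w v]: profile 7-3 — violates.
(e) [j ts]: profile 7-2 — violates.
(f) [v f]: profile 3-3 — violates.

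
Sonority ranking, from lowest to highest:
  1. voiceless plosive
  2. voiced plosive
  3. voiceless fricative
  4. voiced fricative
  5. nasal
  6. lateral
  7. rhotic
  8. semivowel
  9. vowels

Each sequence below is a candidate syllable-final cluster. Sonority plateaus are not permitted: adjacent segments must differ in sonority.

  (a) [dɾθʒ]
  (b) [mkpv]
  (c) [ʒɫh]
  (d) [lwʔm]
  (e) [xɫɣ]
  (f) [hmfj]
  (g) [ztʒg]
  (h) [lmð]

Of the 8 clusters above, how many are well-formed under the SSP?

1

(a) sonority 2-7-3-4: ill-formed.
(b) sonority 5-1-1-4: ill-formed.
(c) sonority 4-6-3: ill-formed.
(d) sonority 6-8-1-5: ill-formed.
(e) sonority 3-6-4: ill-formed.
(f) sonority 3-5-3-8: ill-formed.
(g) sonority 4-1-4-2: ill-formed.
(h) sonority 6-5-4: well-formed.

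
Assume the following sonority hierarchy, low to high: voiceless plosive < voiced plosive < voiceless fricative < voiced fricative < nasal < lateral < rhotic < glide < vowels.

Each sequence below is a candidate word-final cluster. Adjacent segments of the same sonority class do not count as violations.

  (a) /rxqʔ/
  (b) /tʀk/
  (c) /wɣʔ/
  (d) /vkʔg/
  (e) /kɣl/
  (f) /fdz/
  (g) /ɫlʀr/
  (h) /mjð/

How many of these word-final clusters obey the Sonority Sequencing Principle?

(a) 7-3-1-1 → obeys
(b) 1-7-1 → violates
(c) 8-4-1 → obeys
(d) 4-1-1-2 → violates
(e) 1-4-6 → violates
(f) 3-2-4 → violates
(g) 6-6-7-7 → violates
(h) 5-8-4 → violates

2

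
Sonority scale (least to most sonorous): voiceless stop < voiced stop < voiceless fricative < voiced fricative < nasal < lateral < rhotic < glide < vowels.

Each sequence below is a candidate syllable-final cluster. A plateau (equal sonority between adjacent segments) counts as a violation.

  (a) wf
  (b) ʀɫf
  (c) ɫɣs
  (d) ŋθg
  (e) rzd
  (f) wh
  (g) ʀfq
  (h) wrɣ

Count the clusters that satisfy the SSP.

8

(a) sonority 8-3: well-formed.
(b) sonority 7-6-3: well-formed.
(c) sonority 6-4-3: well-formed.
(d) sonority 5-3-2: well-formed.
(e) sonority 7-4-2: well-formed.
(f) sonority 8-3: well-formed.
(g) sonority 7-3-1: well-formed.
(h) sonority 8-7-4: well-formed.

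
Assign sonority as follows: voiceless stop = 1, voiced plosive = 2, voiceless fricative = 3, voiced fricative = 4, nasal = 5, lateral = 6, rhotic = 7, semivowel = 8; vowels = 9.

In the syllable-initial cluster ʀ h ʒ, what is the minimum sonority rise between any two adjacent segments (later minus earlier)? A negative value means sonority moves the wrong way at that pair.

/ʀ/ — rhotic, sonority 7.
/h/ — voiceless fricative, sonority 3.
/ʒ/ — voiced fricative, sonority 4.
/ʀ/→/h/: change -4.
/h/→/ʒ/: change +1.
Minimum = -4.

-4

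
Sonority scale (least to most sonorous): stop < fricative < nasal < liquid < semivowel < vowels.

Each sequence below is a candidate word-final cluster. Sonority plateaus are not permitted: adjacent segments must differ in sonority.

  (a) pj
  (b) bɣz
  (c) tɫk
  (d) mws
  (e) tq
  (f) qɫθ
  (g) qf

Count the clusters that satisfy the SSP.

0

(a) sonority 1-5: ill-formed.
(b) sonority 1-2-2: ill-formed.
(c) sonority 1-4-1: ill-formed.
(d) sonority 3-5-2: ill-formed.
(e) sonority 1-1: ill-formed.
(f) sonority 1-4-2: ill-formed.
(g) sonority 1-2: ill-formed.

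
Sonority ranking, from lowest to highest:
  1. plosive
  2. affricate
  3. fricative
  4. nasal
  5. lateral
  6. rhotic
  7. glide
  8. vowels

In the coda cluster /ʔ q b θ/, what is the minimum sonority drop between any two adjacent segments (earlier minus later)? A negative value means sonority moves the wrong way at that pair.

/ʔ/ is a plosive (sonority 1).
/q/ is a plosive (sonority 1).
/b/ is a plosive (sonority 1).
/θ/ is a fricative (sonority 3).
/ʔ/→/q/: change +0.
/q/→/b/: change +0.
/b/→/θ/: change -2.
Minimum = -2.

-2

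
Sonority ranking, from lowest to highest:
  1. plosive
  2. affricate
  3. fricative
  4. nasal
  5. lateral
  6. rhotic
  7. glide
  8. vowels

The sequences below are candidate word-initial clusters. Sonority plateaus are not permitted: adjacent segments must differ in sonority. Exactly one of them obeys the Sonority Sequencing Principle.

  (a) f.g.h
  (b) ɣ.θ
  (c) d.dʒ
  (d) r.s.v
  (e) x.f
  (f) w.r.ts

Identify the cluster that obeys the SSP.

c

(a) 3-1-3 → violates
(b) 3-3 → violates
(c) 1-2 → obeys
(d) 6-3-3 → violates
(e) 3-3 → violates
(f) 7-6-2 → violates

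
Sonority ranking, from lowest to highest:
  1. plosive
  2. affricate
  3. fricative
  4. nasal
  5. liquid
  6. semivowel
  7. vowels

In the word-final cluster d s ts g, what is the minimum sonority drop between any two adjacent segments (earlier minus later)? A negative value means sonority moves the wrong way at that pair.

/d/: plosive = 1.
/s/: fricative = 3.
/ts/: affricate = 2.
/g/: plosive = 1.
/d/→/s/: change -2.
/s/→/ts/: change +1.
/ts/→/g/: change +1.
Minimum = -2.

-2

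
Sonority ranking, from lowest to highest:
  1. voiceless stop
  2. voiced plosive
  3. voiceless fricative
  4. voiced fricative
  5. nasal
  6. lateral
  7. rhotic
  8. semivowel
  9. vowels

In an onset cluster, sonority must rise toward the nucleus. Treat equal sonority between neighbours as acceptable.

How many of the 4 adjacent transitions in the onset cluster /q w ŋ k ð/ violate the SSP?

/q/ — voiceless stop, sonority 1.
/w/ — semivowel, sonority 8.
/ŋ/ — nasal, sonority 5.
/k/ — voiceless stop, sonority 1.
/ð/ — voiced fricative, sonority 4.
/q/→/w/: 1→8 (rises) — ok.
/w/→/ŋ/: 8→5 (does not rise) — violation.
/ŋ/→/k/: 5→1 (does not rise) — violation.
/k/→/ð/: 1→4 (rises) — ok.

2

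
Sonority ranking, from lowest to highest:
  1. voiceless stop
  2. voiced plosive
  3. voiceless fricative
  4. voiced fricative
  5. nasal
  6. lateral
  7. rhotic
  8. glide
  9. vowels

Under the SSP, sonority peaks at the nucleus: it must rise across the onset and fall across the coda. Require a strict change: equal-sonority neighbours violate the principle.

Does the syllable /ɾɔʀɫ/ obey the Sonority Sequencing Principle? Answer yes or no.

Onset: /ɾ/ is a rhotic (sonority 7); then the nucleus /ɔ/ (sonority 9).
Onset profile 7-9 — rises to the nucleus.
Coda: /ʀ/ is a rhotic (sonority 7), /ɫ/ is a lateral (sonority 6).
Coda profile 9-7-6 — falls from the nucleus.

yes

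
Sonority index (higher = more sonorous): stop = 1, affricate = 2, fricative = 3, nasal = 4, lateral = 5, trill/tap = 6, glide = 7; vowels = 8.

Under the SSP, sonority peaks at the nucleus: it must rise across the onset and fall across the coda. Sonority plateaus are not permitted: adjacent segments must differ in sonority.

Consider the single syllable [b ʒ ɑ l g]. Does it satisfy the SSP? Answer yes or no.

Onset: /b/ is a stop (sonority 1), /ʒ/ is a fricative (sonority 3); then the nucleus /ɑ/ (sonority 8).
Onset profile 1-3-8 — rises to the nucleus.
Coda: /l/ is a lateral (sonority 5), /g/ is a stop (sonority 1).
Coda profile 8-5-1 — falls from the nucleus.

yes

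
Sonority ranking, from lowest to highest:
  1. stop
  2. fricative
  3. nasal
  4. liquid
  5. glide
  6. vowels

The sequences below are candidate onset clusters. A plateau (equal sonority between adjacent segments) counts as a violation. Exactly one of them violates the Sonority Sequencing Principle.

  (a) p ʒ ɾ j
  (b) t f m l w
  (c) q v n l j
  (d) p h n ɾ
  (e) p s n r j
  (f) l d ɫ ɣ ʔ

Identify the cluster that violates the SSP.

f

(a) sonority 1-2-4-5: well-formed.
(b) sonority 1-2-3-4-5: well-formed.
(c) sonority 1-2-3-4-5: well-formed.
(d) sonority 1-2-3-4: well-formed.
(e) sonority 1-2-3-4-5: well-formed.
(f) sonority 4-1-4-2-1: ill-formed.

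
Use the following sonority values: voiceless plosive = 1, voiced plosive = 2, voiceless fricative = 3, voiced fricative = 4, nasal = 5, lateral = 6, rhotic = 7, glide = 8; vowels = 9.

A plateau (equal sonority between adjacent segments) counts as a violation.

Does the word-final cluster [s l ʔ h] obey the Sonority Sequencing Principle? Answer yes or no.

no

/s/ is a voiceless fricative (sonority 3).
/l/ is a lateral (sonority 6).
/ʔ/ is a voiceless plosive (sonority 1).
/h/ is a voiceless fricative (sonority 3).
The profile is 3-6-1-3. Between /s/ (3) and /l/ (6) sonority does not fall, so the cluster violates the SSP.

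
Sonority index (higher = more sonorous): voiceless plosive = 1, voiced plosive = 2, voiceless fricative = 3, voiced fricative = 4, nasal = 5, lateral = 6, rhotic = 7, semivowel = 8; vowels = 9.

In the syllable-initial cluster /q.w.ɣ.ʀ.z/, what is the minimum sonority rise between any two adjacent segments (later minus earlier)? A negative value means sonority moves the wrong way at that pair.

/q/ is a voiceless plosive (sonority 1).
/w/ is a semivowel (sonority 8).
/ɣ/ is a voiced fricative (sonority 4).
/ʀ/ is a rhotic (sonority 7).
/z/ is a voiced fricative (sonority 4).
/q/→/w/: change +7.
/w/→/ɣ/: change -4.
/ɣ/→/ʀ/: change +3.
/ʀ/→/z/: change -3.
Minimum = -4.

-4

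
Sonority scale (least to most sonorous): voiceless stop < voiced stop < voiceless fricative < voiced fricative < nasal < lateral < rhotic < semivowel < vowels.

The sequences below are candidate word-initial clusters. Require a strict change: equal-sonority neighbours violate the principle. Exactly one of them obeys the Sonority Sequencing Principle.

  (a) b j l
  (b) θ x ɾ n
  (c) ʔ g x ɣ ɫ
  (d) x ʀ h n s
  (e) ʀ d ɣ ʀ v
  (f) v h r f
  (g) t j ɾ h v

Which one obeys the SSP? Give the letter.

c

(a) 2-8-6 → violates
(b) 3-3-7-5 → violates
(c) 1-2-3-4-6 → obeys
(d) 3-7-3-5-3 → violates
(e) 7-2-4-7-4 → violates
(f) 4-3-7-3 → violates
(g) 1-8-7-3-4 → violates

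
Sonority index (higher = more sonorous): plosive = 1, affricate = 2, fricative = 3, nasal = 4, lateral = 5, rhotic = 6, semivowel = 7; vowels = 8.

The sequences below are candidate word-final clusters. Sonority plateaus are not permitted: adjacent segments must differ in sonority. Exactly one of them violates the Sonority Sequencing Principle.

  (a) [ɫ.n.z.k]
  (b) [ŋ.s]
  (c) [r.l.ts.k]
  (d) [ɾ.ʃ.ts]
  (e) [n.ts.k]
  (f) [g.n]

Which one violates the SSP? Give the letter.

f

(a) [ɫ.n.z.k]: profile 5-4-3-1 — obeys.
(b) [ŋ.s]: profile 4-3 — obeys.
(c) [r.l.ts.k]: profile 6-5-2-1 — obeys.
(d) [ɾ.ʃ.ts]: profile 6-3-2 — obeys.
(e) [n.ts.k]: profile 4-2-1 — obeys.
(f) [g.n]: profile 1-4 — violates.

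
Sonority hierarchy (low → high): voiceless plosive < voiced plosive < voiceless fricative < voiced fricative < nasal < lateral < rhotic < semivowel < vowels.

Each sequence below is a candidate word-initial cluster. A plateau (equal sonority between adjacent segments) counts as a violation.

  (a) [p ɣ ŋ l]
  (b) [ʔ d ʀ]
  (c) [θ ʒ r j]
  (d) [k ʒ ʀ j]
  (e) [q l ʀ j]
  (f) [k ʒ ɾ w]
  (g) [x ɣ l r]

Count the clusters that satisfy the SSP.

(a) 1-4-5-6 → obeys
(b) 1-2-7 → obeys
(c) 3-4-7-8 → obeys
(d) 1-4-7-8 → obeys
(e) 1-6-7-8 → obeys
(f) 1-4-7-8 → obeys
(g) 3-4-6-7 → obeys

7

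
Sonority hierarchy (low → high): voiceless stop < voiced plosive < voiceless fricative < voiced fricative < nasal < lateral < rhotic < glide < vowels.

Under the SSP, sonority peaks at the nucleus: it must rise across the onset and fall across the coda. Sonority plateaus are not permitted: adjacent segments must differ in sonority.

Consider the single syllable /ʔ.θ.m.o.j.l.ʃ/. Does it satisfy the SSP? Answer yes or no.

yes

Onset: /ʔ/ is a voiceless stop (sonority 1), /θ/ is a voiceless fricative (sonority 3), /m/ is a nasal (sonority 5); then the nucleus /o/ (sonority 9).
Onset profile 1-3-5-9 — rises to the nucleus.
Coda: /j/ is a glide (sonority 8), /l/ is a lateral (sonority 6), /ʃ/ is a voiceless fricative (sonority 3).
Coda profile 9-8-6-3 — falls from the nucleus.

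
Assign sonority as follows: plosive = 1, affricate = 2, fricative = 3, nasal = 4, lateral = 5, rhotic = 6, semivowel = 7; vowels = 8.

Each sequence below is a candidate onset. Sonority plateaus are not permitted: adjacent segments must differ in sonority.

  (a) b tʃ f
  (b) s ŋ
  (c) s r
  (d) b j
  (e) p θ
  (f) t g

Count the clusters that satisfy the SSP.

(a) sonority 1-2-3: well-formed.
(b) sonority 3-4: well-formed.
(c) sonority 3-6: well-formed.
(d) sonority 1-7: well-formed.
(e) sonority 1-3: well-formed.
(f) sonority 1-1: ill-formed.

5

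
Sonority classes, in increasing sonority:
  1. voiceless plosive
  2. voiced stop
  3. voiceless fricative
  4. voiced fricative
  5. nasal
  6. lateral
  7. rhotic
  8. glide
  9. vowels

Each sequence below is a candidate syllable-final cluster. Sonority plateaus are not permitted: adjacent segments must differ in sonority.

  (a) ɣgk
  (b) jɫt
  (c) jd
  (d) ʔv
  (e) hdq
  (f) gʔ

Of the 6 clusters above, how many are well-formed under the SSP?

(a) 4-2-1 → obeys
(b) 8-6-1 → obeys
(c) 8-2 → obeys
(d) 1-4 → violates
(e) 3-2-1 → obeys
(f) 2-1 → obeys

5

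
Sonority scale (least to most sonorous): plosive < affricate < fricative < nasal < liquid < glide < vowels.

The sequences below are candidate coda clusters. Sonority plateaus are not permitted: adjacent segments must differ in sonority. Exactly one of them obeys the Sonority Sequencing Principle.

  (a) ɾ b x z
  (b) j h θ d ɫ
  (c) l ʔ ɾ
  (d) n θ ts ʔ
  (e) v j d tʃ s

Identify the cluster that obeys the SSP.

d

(a) 5-1-3-3 → violates
(b) 6-3-3-1-5 → violates
(c) 5-1-5 → violates
(d) 4-3-2-1 → obeys
(e) 3-6-1-2-3 → violates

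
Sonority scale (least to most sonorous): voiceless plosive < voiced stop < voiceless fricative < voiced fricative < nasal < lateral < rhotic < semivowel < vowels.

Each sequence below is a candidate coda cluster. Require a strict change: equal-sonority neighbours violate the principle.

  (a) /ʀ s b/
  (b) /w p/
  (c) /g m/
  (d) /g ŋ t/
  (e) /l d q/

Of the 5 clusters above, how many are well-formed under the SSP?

3

(a) /ʀ s b/: profile 7-3-2 — obeys.
(b) /w p/: profile 8-1 — obeys.
(c) /g m/: profile 2-5 — violates.
(d) /g ŋ t/: profile 2-5-1 — violates.
(e) /l d q/: profile 6-2-1 — obeys.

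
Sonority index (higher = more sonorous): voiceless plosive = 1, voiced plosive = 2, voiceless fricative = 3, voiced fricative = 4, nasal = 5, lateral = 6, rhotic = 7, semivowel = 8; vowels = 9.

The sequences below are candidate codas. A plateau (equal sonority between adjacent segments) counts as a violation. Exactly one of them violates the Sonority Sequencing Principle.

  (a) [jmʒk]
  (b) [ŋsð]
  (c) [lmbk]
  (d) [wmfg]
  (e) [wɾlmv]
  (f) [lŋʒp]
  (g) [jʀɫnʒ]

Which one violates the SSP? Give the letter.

(a) 8-5-4-1 → obeys
(b) 5-3-4 → violates
(c) 6-5-2-1 → obeys
(d) 8-5-3-2 → obeys
(e) 8-7-6-5-4 → obeys
(f) 6-5-4-1 → obeys
(g) 8-7-6-5-4 → obeys

b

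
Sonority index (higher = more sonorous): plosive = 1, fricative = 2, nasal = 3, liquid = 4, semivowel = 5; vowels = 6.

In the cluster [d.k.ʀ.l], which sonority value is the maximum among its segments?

/d/ is a plosive (sonority 1).
/k/ is a plosive (sonority 1).
/ʀ/ is a liquid (sonority 4).
/l/ is a liquid (sonority 4).
The maximum is 4.

4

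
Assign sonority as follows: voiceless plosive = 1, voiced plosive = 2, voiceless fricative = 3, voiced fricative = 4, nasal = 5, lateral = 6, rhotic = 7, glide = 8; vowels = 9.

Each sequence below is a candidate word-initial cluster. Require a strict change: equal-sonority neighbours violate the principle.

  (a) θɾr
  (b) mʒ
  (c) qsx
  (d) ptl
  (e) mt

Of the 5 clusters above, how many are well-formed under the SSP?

0

(a) sonority 3-7-7: ill-formed.
(b) sonority 5-4: ill-formed.
(c) sonority 1-3-3: ill-formed.
(d) sonority 1-1-6: ill-formed.
(e) sonority 5-1: ill-formed.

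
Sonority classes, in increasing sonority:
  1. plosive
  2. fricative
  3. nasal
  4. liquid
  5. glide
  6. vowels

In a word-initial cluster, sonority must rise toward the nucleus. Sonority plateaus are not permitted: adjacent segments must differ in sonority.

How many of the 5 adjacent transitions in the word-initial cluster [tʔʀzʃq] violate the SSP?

/t/ is a plosive (sonority 1).
/ʔ/ is a plosive (sonority 1).
/ʀ/ is a liquid (sonority 4).
/z/ is a fricative (sonority 2).
/ʃ/ is a fricative (sonority 2).
/q/ is a plosive (sonority 1).
/t/→/ʔ/: 1→1 (plateau) — violation.
/ʔ/→/ʀ/: 1→4 (rises) — ok.
/ʀ/→/z/: 4→2 (does not rise) — violation.
/z/→/ʃ/: 2→2 (plateau) — violation.
/ʃ/→/q/: 2→1 (does not rise) — violation.

4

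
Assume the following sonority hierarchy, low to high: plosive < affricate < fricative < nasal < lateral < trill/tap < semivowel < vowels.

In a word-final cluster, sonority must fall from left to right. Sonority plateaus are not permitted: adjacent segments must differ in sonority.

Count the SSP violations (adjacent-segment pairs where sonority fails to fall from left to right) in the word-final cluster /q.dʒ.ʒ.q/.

/q/ is a plosive (sonority 1).
/dʒ/ is an affricate (sonority 2).
/ʒ/ is a fricative (sonority 3).
/q/ is a plosive (sonority 1).
/q/→/dʒ/: 1→2 (does not fall) — violation.
/dʒ/→/ʒ/: 2→3 (does not fall) — violation.
/ʒ/→/q/: 3→1 (falls) — ok.

2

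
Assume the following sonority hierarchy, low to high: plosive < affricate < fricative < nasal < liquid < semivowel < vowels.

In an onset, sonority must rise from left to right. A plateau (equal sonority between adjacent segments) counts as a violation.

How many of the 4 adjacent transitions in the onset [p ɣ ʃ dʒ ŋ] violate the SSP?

/p/: plosive = 1.
/ɣ/: fricative = 3.
/ʃ/: fricative = 3.
/dʒ/: affricate = 2.
/ŋ/: nasal = 4.
/p/→/ɣ/: 1→3 (rises) — ok.
/ɣ/→/ʃ/: 3→3 (plateau) — violation.
/ʃ/→/dʒ/: 3→2 (does not rise) — violation.
/dʒ/→/ŋ/: 2→4 (rises) — ok.

2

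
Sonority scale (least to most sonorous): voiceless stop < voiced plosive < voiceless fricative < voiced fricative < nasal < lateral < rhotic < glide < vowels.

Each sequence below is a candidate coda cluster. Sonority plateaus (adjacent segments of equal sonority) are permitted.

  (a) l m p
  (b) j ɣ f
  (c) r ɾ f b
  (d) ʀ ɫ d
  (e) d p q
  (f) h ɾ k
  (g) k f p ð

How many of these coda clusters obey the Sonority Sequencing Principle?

(a) sonority 6-5-1: well-formed.
(b) sonority 8-4-3: well-formed.
(c) sonority 7-7-3-2: well-formed.
(d) sonority 7-6-2: well-formed.
(e) sonority 2-1-1: well-formed.
(f) sonority 3-7-1: ill-formed.
(g) sonority 1-3-1-4: ill-formed.

5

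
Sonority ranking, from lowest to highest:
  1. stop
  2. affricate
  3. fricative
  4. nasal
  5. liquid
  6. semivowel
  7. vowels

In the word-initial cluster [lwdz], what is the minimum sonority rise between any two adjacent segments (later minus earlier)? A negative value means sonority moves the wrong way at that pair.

/l/ is a liquid (sonority 5).
/w/ is a semivowel (sonority 6).
/d/ is a stop (sonority 1).
/z/ is a fricative (sonority 3).
/l/→/w/: change +1.
/w/→/d/: change -5.
/d/→/z/: change +2.
Minimum = -5.

-5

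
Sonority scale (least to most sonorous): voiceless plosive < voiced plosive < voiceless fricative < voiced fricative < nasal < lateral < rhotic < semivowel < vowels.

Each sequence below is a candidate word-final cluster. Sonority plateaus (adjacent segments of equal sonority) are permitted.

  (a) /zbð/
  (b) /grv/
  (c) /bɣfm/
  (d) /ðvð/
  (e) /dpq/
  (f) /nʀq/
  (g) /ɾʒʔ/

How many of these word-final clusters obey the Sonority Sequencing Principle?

3

(a) 4-2-4 → violates
(b) 2-7-4 → violates
(c) 2-4-3-5 → violates
(d) 4-4-4 → obeys
(e) 2-1-1 → obeys
(f) 5-7-1 → violates
(g) 7-4-1 → obeys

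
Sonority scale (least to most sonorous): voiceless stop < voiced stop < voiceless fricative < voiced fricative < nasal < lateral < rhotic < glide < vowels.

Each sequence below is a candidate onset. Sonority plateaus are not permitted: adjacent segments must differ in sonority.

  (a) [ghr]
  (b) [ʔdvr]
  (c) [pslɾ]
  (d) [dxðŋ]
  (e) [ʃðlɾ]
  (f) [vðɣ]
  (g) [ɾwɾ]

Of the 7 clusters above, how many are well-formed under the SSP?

(a) 2-3-7 → obeys
(b) 1-2-4-7 → obeys
(c) 1-3-6-7 → obeys
(d) 2-3-4-5 → obeys
(e) 3-4-6-7 → obeys
(f) 4-4-4 → violates
(g) 7-8-7 → violates

5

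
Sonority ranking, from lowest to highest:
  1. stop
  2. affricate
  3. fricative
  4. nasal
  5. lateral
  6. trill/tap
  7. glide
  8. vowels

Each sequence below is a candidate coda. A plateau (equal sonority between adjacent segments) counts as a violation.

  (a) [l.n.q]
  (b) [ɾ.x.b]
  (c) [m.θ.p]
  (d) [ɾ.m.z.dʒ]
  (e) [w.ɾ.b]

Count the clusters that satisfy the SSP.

5

(a) 5-4-1 → obeys
(b) 6-3-1 → obeys
(c) 4-3-1 → obeys
(d) 6-4-3-2 → obeys
(e) 7-6-1 → obeys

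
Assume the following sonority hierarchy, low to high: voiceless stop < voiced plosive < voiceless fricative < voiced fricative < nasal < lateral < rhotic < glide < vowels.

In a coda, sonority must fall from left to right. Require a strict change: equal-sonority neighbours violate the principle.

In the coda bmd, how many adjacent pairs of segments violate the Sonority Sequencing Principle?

/b/: voiced plosive = 2.
/m/: nasal = 5.
/d/: voiced plosive = 2.
/b/→/m/: 2→5 (does not fall) — violation.
/m/→/d/: 5→2 (falls) — ok.

1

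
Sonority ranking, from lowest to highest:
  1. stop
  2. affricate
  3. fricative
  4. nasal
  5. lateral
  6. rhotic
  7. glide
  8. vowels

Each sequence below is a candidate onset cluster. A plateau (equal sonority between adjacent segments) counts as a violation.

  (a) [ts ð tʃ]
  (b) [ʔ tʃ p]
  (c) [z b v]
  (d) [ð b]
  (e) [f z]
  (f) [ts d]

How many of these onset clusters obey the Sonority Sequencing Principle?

(a) sonority 2-3-2: ill-formed.
(b) sonority 1-2-1: ill-formed.
(c) sonority 3-1-3: ill-formed.
(d) sonority 3-1: ill-formed.
(e) sonority 3-3: ill-formed.
(f) sonority 2-1: ill-formed.

0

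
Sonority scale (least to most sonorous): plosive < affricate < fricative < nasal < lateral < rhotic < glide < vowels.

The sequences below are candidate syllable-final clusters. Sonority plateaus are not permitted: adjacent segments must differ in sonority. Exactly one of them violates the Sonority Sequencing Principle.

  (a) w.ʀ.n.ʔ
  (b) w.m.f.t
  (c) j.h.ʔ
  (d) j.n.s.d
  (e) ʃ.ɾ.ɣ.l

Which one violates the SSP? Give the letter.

(a) w.ʀ.n.ʔ: profile 7-6-4-1 — obeys.
(b) w.m.f.t: profile 7-4-3-1 — obeys.
(c) j.h.ʔ: profile 7-3-1 — obeys.
(d) j.n.s.d: profile 7-4-3-1 — obeys.
(e) ʃ.ɾ.ɣ.l: profile 3-6-3-5 — violates.

e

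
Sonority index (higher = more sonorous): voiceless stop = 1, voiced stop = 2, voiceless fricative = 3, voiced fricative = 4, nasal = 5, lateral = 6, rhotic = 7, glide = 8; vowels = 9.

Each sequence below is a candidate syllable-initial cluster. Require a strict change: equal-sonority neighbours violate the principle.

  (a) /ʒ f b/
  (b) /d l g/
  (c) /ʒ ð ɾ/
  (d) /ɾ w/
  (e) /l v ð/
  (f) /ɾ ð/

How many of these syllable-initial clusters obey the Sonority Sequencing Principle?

1

(a) 4-3-2 → violates
(b) 2-6-2 → violates
(c) 4-4-7 → violates
(d) 7-8 → obeys
(e) 6-4-4 → violates
(f) 7-4 → violates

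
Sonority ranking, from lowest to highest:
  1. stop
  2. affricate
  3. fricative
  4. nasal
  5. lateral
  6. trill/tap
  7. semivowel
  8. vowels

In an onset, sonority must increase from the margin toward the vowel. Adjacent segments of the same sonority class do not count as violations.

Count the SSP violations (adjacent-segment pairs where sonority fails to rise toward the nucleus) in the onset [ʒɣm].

/ʒ/: fricative = 3.
/ɣ/: fricative = 3.
/m/: nasal = 4.
/ʒ/→/ɣ/: 3→3 (plateau, allowed) — ok.
/ɣ/→/m/: 3→4 (rises) — ok.

0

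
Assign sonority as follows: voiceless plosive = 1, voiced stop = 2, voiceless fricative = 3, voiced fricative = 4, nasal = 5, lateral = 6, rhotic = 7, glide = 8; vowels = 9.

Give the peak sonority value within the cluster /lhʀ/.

7

/l/: lateral = 6.
/h/: voiceless fricative = 3.
/ʀ/: rhotic = 7.
The maximum is 7.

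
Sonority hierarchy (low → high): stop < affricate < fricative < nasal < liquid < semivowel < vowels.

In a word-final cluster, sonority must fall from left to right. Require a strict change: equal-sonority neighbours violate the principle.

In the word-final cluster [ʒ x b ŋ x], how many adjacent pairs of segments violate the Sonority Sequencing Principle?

/ʒ/: fricative = 3.
/x/: fricative = 3.
/b/: stop = 1.
/ŋ/: nasal = 4.
/x/: fricative = 3.
/ʒ/→/x/: 3→3 (plateau) — violation.
/x/→/b/: 3→1 (falls) — ok.
/b/→/ŋ/: 1→4 (does not fall) — violation.
/ŋ/→/x/: 4→3 (falls) — ok.

2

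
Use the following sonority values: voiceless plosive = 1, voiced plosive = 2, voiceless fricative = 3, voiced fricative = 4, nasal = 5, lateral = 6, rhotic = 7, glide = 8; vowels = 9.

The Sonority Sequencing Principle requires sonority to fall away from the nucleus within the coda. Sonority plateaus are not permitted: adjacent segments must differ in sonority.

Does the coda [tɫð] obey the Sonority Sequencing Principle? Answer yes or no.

no

/t/: voiceless plosive = 1.
/ɫ/: lateral = 6.
/ð/: voiced fricative = 4.
The profile is 1-6-4. Between /t/ (1) and /ɫ/ (6) sonority does not fall, so the cluster violates the SSP.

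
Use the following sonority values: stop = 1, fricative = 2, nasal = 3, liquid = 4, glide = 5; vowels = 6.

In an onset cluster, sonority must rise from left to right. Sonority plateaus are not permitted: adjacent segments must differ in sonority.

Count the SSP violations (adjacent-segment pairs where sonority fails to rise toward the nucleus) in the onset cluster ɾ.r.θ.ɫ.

2

/ɾ/: liquid = 4.
/r/: liquid = 4.
/θ/: fricative = 2.
/ɫ/: liquid = 4.
/ɾ/→/r/: 4→4 (plateau) — violation.
/r/→/θ/: 4→2 (does not rise) — violation.
/θ/→/ɫ/: 2→4 (rises) — ok.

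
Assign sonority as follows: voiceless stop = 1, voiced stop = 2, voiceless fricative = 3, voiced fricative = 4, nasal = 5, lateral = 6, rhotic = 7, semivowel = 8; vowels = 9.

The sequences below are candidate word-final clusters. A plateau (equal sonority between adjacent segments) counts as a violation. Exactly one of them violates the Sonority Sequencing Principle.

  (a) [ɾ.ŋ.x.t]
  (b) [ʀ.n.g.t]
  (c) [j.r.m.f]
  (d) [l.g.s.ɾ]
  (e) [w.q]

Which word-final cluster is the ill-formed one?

d

(a) 7-5-3-1 → obeys
(b) 7-5-2-1 → obeys
(c) 8-7-5-3 → obeys
(d) 6-2-3-7 → violates
(e) 8-1 → obeys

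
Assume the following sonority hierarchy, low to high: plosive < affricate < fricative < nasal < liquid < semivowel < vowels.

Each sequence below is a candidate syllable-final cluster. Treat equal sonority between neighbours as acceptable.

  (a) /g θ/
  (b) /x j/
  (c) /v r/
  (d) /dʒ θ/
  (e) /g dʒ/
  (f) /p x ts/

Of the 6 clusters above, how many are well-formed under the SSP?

(a) /g θ/: profile 1-3 — violates.
(b) /x j/: profile 3-6 — violates.
(c) /v r/: profile 3-5 — violates.
(d) /dʒ θ/: profile 2-3 — violates.
(e) /g dʒ/: profile 1-2 — violates.
(f) /p x ts/: profile 1-3-2 — violates.

0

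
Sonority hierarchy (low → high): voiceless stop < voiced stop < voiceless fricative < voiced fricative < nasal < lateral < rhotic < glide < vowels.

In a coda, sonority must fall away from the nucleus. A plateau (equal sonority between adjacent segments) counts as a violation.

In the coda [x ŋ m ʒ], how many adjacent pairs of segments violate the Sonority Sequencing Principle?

/x/: voiceless fricative = 3.
/ŋ/: nasal = 5.
/m/: nasal = 5.
/ʒ/: voiced fricative = 4.
/x/→/ŋ/: 3→5 (does not fall) — violation.
/ŋ/→/m/: 5→5 (plateau) — violation.
/m/→/ʒ/: 5→4 (falls) — ok.

2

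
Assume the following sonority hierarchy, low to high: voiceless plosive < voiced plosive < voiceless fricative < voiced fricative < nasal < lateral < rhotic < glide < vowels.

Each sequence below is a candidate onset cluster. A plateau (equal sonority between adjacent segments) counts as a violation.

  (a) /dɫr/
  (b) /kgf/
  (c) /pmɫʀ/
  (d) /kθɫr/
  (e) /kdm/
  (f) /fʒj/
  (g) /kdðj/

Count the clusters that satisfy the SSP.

(a) /dɫr/: profile 2-6-7 — obeys.
(b) /kgf/: profile 1-2-3 — obeys.
(c) /pmɫʀ/: profile 1-5-6-7 — obeys.
(d) /kθɫr/: profile 1-3-6-7 — obeys.
(e) /kdm/: profile 1-2-5 — obeys.
(f) /fʒj/: profile 3-4-8 — obeys.
(g) /kdðj/: profile 1-2-4-8 — obeys.

7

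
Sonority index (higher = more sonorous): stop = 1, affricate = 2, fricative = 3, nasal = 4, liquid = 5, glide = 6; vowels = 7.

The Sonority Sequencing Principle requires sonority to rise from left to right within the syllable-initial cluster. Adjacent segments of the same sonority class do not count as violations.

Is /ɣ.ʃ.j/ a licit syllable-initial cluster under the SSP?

yes

/ɣ/ — fricative, sonority 3.
/ʃ/ — fricative, sonority 3.
/j/ — glide, sonority 6.
The profile 3-3-6 is non-decreasing (plateaus allowed), so the syllable-initial cluster satisfies the SSP.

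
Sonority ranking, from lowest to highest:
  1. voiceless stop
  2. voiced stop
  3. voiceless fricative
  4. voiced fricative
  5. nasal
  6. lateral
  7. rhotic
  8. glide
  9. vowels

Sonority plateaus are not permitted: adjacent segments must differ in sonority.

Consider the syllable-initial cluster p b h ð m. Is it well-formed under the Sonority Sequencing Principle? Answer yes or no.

/p/: voiceless stop = 1.
/b/: voiced stop = 2.
/h/: voiceless fricative = 3.
/ð/: voiced fricative = 4.
/m/: nasal = 5.
The profile 1-2-3-4-5 strictly rises, so the syllable-initial cluster satisfies the SSP.

yes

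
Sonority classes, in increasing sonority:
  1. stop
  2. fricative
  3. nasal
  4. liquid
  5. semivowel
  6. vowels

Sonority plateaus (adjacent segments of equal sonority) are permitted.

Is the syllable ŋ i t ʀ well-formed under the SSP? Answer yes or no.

Onset: /ŋ/ is a nasal (sonority 3); then the nucleus /i/ (sonority 6).
Onset profile 3-6 — rises to the nucleus.
Coda: /t/ is a stop (sonority 1), /ʀ/ is a liquid (sonority 4).
Coda profile 6-1-4 — does not fall throughout.

no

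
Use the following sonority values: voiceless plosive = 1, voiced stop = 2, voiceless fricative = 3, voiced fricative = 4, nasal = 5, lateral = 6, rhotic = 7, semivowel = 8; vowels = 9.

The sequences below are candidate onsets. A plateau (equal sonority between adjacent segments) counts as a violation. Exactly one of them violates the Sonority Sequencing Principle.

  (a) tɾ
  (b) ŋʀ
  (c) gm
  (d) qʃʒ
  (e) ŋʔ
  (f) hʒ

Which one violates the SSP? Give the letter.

e

(a) tɾ: profile 1-7 — obeys.
(b) ŋʀ: profile 5-7 — obeys.
(c) gm: profile 2-5 — obeys.
(d) qʃʒ: profile 1-3-4 — obeys.
(e) ŋʔ: profile 5-1 — violates.
(f) hʒ: profile 3-4 — obeys.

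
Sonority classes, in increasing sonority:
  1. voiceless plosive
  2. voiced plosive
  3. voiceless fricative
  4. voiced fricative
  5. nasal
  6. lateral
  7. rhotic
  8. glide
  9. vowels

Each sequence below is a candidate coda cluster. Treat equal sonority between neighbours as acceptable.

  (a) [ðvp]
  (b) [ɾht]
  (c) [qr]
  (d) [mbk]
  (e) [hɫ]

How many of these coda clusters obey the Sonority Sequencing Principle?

3

(a) 4-4-1 → obeys
(b) 7-3-1 → obeys
(c) 1-7 → violates
(d) 5-2-1 → obeys
(e) 3-6 → violates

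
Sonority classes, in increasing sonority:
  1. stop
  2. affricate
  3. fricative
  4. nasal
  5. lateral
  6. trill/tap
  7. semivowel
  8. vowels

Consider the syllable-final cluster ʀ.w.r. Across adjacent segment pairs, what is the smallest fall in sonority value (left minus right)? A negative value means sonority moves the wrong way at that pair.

/ʀ/ is a trill/tap (sonority 6).
/w/ is a semivowel (sonority 7).
/r/ is a trill/tap (sonority 6).
/ʀ/→/w/: change -1.
/w/→/r/: change +1.
Minimum = -1.

-1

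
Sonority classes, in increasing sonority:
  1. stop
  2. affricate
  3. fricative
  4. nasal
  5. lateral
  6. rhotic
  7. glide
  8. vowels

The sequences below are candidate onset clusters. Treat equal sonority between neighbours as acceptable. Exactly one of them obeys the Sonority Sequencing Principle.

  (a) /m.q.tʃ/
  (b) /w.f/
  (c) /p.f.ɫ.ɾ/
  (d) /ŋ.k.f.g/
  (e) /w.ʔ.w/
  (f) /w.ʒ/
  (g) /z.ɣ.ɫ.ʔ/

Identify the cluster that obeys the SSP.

c

(a) /m.q.tʃ/: profile 4-1-2 — violates.
(b) /w.f/: profile 7-3 — violates.
(c) /p.f.ɫ.ɾ/: profile 1-3-5-6 — obeys.
(d) /ŋ.k.f.g/: profile 4-1-3-1 — violates.
(e) /w.ʔ.w/: profile 7-1-7 — violates.
(f) /w.ʒ/: profile 7-3 — violates.
(g) /z.ɣ.ɫ.ʔ/: profile 3-3-5-1 — violates.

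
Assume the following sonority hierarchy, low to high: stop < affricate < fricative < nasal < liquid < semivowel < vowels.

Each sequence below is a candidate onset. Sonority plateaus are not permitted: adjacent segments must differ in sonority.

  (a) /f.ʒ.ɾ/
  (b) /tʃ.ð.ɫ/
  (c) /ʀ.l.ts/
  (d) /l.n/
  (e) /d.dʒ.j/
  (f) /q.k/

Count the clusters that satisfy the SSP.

2

(a) /f.ʒ.ɾ/: profile 3-3-5 — violates.
(b) /tʃ.ð.ɫ/: profile 2-3-5 — obeys.
(c) /ʀ.l.ts/: profile 5-5-2 — violates.
(d) /l.n/: profile 5-4 — violates.
(e) /d.dʒ.j/: profile 1-2-6 — obeys.
(f) /q.k/: profile 1-1 — violates.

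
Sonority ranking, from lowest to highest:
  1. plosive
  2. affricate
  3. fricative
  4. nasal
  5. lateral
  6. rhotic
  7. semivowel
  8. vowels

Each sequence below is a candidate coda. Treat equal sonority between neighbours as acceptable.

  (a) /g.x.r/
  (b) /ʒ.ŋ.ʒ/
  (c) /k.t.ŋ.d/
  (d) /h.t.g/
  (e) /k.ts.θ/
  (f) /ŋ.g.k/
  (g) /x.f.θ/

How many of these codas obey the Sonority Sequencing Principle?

3

(a) 1-3-6 → violates
(b) 3-4-3 → violates
(c) 1-1-4-1 → violates
(d) 3-1-1 → obeys
(e) 1-2-3 → violates
(f) 4-1-1 → obeys
(g) 3-3-3 → obeys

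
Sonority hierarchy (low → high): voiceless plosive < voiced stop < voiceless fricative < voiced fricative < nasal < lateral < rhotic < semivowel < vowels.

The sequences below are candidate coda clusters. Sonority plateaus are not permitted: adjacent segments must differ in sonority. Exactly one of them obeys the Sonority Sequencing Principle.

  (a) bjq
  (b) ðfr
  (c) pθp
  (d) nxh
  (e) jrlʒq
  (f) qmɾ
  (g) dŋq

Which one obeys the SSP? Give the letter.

e

(a) sonority 2-8-1: ill-formed.
(b) sonority 4-3-7: ill-formed.
(c) sonority 1-3-1: ill-formed.
(d) sonority 5-3-3: ill-formed.
(e) sonority 8-7-6-4-1: well-formed.
(f) sonority 1-5-7: ill-formed.
(g) sonority 2-5-1: ill-formed.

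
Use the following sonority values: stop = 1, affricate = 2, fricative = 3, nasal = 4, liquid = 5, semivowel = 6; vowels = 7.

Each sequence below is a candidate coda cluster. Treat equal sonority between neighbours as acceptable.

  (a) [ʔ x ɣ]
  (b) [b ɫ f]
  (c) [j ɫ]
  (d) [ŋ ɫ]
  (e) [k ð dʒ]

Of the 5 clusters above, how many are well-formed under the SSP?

(a) sonority 1-3-3: ill-formed.
(b) sonority 1-5-3: ill-formed.
(c) sonority 6-5: well-formed.
(d) sonority 4-5: ill-formed.
(e) sonority 1-3-2: ill-formed.

1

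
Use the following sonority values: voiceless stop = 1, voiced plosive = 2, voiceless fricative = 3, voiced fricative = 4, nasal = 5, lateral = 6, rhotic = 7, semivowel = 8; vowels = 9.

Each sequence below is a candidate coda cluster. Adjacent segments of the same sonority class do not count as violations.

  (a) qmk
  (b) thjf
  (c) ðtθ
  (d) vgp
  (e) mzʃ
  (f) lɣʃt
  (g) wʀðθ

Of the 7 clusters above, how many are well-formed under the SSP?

4

(a) 1-5-1 → violates
(b) 1-3-8-3 → violates
(c) 4-1-3 → violates
(d) 4-2-1 → obeys
(e) 5-4-3 → obeys
(f) 6-4-3-1 → obeys
(g) 8-7-4-3 → obeys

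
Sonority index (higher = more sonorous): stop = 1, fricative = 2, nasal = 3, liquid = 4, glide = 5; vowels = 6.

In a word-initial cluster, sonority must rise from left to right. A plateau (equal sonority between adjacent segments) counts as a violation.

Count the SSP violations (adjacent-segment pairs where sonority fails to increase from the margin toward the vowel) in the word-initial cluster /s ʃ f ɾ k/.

3

/s/ — fricative, sonority 2.
/ʃ/ — fricative, sonority 2.
/f/ — fricative, sonority 2.
/ɾ/ — liquid, sonority 4.
/k/ — stop, sonority 1.
/s/→/ʃ/: 2→2 (plateau) — violation.
/ʃ/→/f/: 2→2 (plateau) — violation.
/f/→/ɾ/: 2→4 (rises) — ok.
/ɾ/→/k/: 4→1 (does not rise) — violation.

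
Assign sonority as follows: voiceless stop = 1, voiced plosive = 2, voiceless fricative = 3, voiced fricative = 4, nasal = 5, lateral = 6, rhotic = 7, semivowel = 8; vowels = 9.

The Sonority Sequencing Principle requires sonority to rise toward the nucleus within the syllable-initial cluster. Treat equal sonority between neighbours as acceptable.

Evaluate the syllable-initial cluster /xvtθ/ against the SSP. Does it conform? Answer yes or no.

no

/x/ — voiceless fricative, sonority 3.
/v/ — voiced fricative, sonority 4.
/t/ — voiceless stop, sonority 1.
/θ/ — voiceless fricative, sonority 3.
The profile is 3-4-1-3. Between /v/ (4) and /t/ (1) sonority does not rise, so the cluster violates the SSP.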